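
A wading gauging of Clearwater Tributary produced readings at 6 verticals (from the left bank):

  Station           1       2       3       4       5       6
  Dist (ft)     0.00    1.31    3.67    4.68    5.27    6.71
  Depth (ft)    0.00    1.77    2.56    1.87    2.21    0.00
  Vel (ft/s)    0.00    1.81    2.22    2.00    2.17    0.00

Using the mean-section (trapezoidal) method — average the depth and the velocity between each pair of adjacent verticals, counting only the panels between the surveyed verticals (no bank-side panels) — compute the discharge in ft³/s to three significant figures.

20.3 ft³/s

Panel 1-2: Δb = 1.31 ft, d̄ = (0.00+1.77)/2 = 0.885, v̄ = (0.00+1.81)/2 = 0.905 → q = 1.31×0.885×0.905 = 1.049 ft³/s
Panel 2-3: Δb = 2.36 ft, d̄ = (1.77+2.56)/2 = 2.165, v̄ = (1.81+2.22)/2 = 2.015 → q = 2.36×2.165×2.015 = 10.30 ft³/s
Panel 3-4: Δb = 1.01 ft, d̄ = (2.56+1.87)/2 = 2.215, v̄ = (2.22+2.00)/2 = 2.11 → q = 1.01×2.215×2.11 = 4.720 ft³/s
Panel 4-5: Δb = 0.59 ft, d̄ = (1.87+2.21)/2 = 2.04, v̄ = (2.00+2.17)/2 = 2.085 → q = 0.59×2.04×2.085 = 2.510 ft³/s
Panel 5-6: Δb = 1.44 ft, d̄ = (2.21+0.00)/2 = 1.105, v̄ = (2.17+0.00)/2 = 1.085 → q = 1.44×1.105×1.085 = 1.726 ft³/s
Q = Σ q = 20.30 ft³/s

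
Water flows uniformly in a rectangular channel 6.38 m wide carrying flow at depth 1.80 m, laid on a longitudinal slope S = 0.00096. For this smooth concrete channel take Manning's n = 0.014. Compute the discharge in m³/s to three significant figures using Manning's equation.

27.9 m³/s

A = b·y = 6.38 × 1.80 = 11.48 m²
P = b + 2y = 6.38 + 2×1.80 = 9.980 m
R = A/P = 11.48/9.980 = 1.151 m
Q = (1/n)·A·R^(2/3)·S^(1/2) = (1/0.014) × 11.48 × 1.151^(2/3) × 0.00096^(1/2) = 27.91 m³/s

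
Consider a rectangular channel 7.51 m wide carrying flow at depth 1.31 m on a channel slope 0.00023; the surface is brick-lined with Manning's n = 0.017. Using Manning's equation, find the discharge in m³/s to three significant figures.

A = b·y = 7.51 × 1.31 = 9.838 m²
P = b + 2y = 7.51 + 2×1.31 = 10.13 m
R = A/P = 9.838/10.13 = 0.9712 m
Q = (1/n)·A·R^(2/3)·S^(1/2) = (1/0.017) × 9.838 × 0.9712^(2/3) × 0.00023^(1/2) = 8.607 m³/s

8.61 m³/s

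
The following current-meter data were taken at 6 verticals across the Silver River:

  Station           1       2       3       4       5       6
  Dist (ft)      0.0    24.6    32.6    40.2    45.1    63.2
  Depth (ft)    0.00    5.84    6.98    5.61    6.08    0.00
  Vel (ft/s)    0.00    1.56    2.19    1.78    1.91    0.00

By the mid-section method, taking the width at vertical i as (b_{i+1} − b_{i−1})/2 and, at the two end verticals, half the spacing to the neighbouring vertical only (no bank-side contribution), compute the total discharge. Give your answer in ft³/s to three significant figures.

w_2 = (32.6 − 0.0)/2 = 16.3 ft; q_2 = 1.56 × 5.84 × 16.3 = 148.5 ft³/s
w_3 = (40.2 − 24.6)/2 = 7.8 ft; q_3 = 2.19 × 6.98 × 7.8 = 119.2 ft³/s
w_4 = (45.1 − 32.6)/2 = 6.25 ft; q_4 = 1.78 × 5.61 × 6.25 = 62.41 ft³/s
w_5 = (63.2 − 40.2)/2 = 11.5 ft; q_5 = 1.91 × 6.08 × 11.5 = 133.5 ft³/s
Stations 1, 6 contribute zero (depth or velocity is 0).
Q = Σ qᵢ = 463.7 ft³/s

464 ft³/s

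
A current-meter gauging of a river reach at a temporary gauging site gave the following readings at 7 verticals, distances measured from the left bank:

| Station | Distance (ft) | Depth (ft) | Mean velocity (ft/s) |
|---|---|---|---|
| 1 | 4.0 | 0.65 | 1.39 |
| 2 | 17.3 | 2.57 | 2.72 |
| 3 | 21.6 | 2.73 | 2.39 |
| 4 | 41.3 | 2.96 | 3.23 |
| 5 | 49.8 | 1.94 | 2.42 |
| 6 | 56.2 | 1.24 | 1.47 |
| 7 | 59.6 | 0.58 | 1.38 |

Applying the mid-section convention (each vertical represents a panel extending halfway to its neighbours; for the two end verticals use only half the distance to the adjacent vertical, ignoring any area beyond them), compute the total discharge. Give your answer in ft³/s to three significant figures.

326 ft³/s

w_1 = (17.3 − 4.0)/2 = 6.65 ft; q_1 = 1.39 × 0.65 × 6.65 = 6.008 ft³/s
w_2 = (21.6 − 4.0)/2 = 8.8 ft; q_2 = 2.72 × 2.57 × 8.8 = 61.52 ft³/s
w_3 = (41.3 − 17.3)/2 = 12 ft; q_3 = 2.39 × 2.73 × 12 = 78.30 ft³/s
w_4 = (49.8 − 21.6)/2 = 14.1 ft; q_4 = 3.23 × 2.96 × 14.1 = 134.8 ft³/s
w_5 = (56.2 − 41.3)/2 = 7.45 ft; q_5 = 2.42 × 1.94 × 7.45 = 34.98 ft³/s
w_6 = (59.6 − 49.8)/2 = 4.9 ft; q_6 = 1.47 × 1.24 × 4.9 = 8.932 ft³/s
w_7 = (59.6 − 56.2)/2 = 1.7 ft; q_7 = 1.38 × 0.58 × 1.7 = 1.361 ft³/s
Q = Σ qᵢ = 325.9 ft³/s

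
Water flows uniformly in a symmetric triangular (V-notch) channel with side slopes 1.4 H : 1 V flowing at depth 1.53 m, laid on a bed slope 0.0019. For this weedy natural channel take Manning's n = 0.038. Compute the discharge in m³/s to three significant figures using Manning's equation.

A = z·y² = 1.4×1.53² = 3.277 m²
P = 2y√(1+z²) = 2×1.53×√(1+1.4²) = 5.265 m
R = A/P = 3.277/5.265 = 0.6225 m
Q = (1/n)·A·R^(2/3)·S^(1/2) = (1/0.038) × 3.277 × 0.6225^(2/3) × 0.0019^(1/2) = 2.741 m³/s

2.74 m³/s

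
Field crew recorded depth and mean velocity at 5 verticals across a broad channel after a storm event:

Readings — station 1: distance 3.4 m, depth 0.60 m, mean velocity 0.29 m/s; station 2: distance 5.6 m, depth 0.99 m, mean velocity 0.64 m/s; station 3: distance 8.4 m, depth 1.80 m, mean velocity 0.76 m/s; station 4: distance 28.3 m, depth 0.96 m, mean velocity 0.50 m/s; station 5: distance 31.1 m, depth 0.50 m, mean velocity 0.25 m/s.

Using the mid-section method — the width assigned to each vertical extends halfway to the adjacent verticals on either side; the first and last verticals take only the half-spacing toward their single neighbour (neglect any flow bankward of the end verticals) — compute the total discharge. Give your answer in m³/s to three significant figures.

22.9 m³/s

w_1 = (5.6 − 3.4)/2 = 1.1 m; q_1 = 0.29 × 0.60 × 1.1 = 0.1914 m³/s
w_2 = (8.4 − 3.4)/2 = 2.5 m; q_2 = 0.64 × 0.99 × 2.5 = 1.584 m³/s
w_3 = (28.3 − 5.6)/2 = 11.35 m; q_3 = 0.76 × 1.80 × 11.35 = 15.53 m³/s
w_4 = (31.1 − 8.4)/2 = 11.35 m; q_4 = 0.50 × 0.96 × 11.35 = 5.448 m³/s
w_5 = (31.1 − 28.3)/2 = 1.4 m; q_5 = 0.25 × 0.50 × 1.4 = 0.1750 m³/s
Q = Σ qᵢ = 22.93 m³/s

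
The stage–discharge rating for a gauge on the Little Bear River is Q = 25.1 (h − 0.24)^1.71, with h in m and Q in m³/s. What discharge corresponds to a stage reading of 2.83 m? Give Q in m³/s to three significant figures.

128 m³/s

Q = 25.1 × (2.83 − 0.24)^1.71 = 25.1 × 2.59^1.71 = 127.8 m³/s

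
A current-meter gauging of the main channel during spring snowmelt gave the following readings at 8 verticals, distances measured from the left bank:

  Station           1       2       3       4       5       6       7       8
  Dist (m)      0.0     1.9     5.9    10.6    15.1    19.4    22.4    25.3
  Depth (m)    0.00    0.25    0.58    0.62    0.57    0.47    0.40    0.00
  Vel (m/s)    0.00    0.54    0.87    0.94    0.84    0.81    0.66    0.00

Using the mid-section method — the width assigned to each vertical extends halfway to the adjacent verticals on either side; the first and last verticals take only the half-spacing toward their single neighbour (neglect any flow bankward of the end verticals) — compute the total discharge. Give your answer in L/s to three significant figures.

9550 L/s

w_2 = (5.9 − 0.0)/2 = 2.95 m; q_2 = 0.54 × 0.25 × 2.95 = 0.3983 m³/s
w_3 = (10.6 − 1.9)/2 = 4.35 m; q_3 = 0.87 × 0.58 × 4.35 = 2.195 m³/s
w_4 = (15.1 − 5.9)/2 = 4.6 m; q_4 = 0.94 × 0.62 × 4.6 = 2.681 m³/s
w_5 = (19.4 − 10.6)/2 = 4.4 m; q_5 = 0.84 × 0.57 × 4.4 = 2.107 m³/s
w_6 = (22.4 − 15.1)/2 = 3.65 m; q_6 = 0.81 × 0.47 × 3.65 = 1.390 m³/s
w_7 = (25.3 − 19.4)/2 = 2.95 m; q_7 = 0.66 × 0.40 × 2.95 = 0.7788 m³/s
Stations 1, 8 contribute zero (depth or velocity is 0).
Q = Σ qᵢ = 9.549 m³/s
= 9.549 × 1000 = 9549 L/s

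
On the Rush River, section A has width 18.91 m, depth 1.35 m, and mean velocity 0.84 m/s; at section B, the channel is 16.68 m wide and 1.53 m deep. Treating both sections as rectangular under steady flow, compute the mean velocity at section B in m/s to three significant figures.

0.840 m/s

Q = A₁V₁ = (18.91×1.35) × 0.84 = 21.44 m³/s
A₂ = 16.68 × 1.53 = 25.52 m²
V₂ = Q/A₂ = 21.44/25.52 = 0.8403 m/s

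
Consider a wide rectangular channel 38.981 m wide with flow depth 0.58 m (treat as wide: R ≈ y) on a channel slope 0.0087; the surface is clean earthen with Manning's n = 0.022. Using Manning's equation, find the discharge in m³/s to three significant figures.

66.7 m³/s

A = b·y = 38.981 × 0.58 = 22.61 m²
Wide channel: R ≈ y = 0.58 m
Q = (1/n)·A·R^(2/3)·S^(1/2) = (1/0.022) × 22.61 × 0.5800^(2/3) × 0.0087^(1/2) = 66.67 m³/s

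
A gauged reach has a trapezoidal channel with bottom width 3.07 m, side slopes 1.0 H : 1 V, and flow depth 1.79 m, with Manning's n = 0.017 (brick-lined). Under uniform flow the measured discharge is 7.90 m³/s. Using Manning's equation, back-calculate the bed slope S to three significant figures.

A = (b + z·y)·y = (3.07 + 1.0×1.79)×1.79 = 8.699 m²
P = b + 2y√(1+z²) = 3.07 + 2×1.79×√(1+1.0²) = 8.133 m
R = A/P = 8.699/8.133 = 1.070 m
S = (Q·n / (1·A·R^(2/3)))² = (7.90×0.017 / (1×8.699×1.046))² = 0.0002179

0.000218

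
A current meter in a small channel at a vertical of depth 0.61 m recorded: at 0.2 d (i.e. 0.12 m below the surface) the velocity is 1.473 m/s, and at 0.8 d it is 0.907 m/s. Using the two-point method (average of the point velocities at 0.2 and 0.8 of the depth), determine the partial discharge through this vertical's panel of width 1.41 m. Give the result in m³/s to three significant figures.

1.02 m³/s

v̄ = (1.473 + 0.907) / 2 = 1.190 m/s
q = v̄ × d × w = 1.190 × 0.61 × 1.41 = 1.024 m³/s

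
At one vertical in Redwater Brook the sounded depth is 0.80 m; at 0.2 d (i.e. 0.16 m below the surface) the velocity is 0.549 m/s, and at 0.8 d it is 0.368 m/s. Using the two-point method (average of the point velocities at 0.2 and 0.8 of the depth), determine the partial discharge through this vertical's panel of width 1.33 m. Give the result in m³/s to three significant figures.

v̄ = (0.549 + 0.368) / 2 = 0.4585 m/s
q = v̄ × d × w = 0.4585 × 0.80 × 1.33 = 0.4878 m³/s

0.488 m³/s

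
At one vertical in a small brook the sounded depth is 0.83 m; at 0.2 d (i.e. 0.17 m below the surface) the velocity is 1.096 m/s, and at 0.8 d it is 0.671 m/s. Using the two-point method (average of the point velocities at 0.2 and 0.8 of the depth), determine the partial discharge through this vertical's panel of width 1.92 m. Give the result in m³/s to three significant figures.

1.41 m³/s

v̄ = (1.096 + 0.671) / 2 = 0.8835 m/s
q = v̄ × d × w = 0.8835 × 0.83 × 1.92 = 1.408 m³/s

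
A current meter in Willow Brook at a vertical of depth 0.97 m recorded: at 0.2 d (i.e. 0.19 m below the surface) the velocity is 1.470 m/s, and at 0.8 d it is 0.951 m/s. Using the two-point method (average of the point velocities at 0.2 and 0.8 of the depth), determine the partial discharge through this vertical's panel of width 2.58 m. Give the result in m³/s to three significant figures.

v̄ = (1.470 + 0.951) / 2 = 1.211 m/s
q = v̄ × d × w = 1.211 × 0.97 × 2.58 = 3.029 m³/s

3.03 m³/s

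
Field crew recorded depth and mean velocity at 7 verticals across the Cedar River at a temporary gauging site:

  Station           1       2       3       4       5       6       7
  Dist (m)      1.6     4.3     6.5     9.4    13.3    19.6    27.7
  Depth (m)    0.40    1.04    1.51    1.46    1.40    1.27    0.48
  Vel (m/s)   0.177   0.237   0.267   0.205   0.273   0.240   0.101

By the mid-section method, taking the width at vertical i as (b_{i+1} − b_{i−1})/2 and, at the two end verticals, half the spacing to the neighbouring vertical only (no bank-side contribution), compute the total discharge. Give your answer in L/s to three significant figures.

w_1 = (4.3 − 1.6)/2 = 1.35 m; q_1 = 0.177 × 0.40 × 1.35 = 0.09558 m³/s
w_2 = (6.5 − 1.6)/2 = 2.45 m; q_2 = 0.237 × 1.04 × 2.45 = 0.6039 m³/s
w_3 = (9.4 − 4.3)/2 = 2.55 m; q_3 = 0.267 × 1.51 × 2.55 = 1.028 m³/s
w_4 = (13.3 − 6.5)/2 = 3.4 m; q_4 = 0.205 × 1.46 × 3.4 = 1.018 m³/s
w_5 = (19.6 − 9.4)/2 = 5.1 m; q_5 = 0.273 × 1.40 × 5.1 = 1.949 m³/s
w_6 = (27.7 − 13.3)/2 = 7.2 m; q_6 = 0.240 × 1.27 × 7.2 = 2.195 m³/s
w_7 = (27.7 − 19.6)/2 = 4.05 m; q_7 = 0.101 × 0.48 × 4.05 = 0.1963 m³/s
Q = Σ qᵢ = 7.085 m³/s
= 7.085 × 1000 = 7085 L/s

7090 L/s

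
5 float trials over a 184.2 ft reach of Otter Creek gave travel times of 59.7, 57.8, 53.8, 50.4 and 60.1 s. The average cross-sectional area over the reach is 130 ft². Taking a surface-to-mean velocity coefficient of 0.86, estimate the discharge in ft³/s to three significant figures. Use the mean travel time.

t̄ = (59.7 + 57.8 + 53.8 + 50.4 + 60.1) / 5 = 56.36 s
v_surface = L / t̄ = 184.2 / 56.36 = 3.268 ft/s
v_mean = 0.86 × 3.268 = 2.811 ft/s
Q = A × v_mean = 130 × 2.811 = 365.4 ft³/s

365 ft³/s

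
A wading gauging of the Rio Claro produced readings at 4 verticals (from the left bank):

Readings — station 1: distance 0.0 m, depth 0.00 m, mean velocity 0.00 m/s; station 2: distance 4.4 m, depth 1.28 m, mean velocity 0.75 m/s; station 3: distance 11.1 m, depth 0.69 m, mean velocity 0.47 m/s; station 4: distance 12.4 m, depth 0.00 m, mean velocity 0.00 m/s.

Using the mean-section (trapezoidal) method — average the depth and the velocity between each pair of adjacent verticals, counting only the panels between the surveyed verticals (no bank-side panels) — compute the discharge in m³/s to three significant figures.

Panel 1-2: Δb = 4.4 m, d̄ = (0.00+1.28)/2 = 0.64, v̄ = (0.00+0.75)/2 = 0.375 → q = 4.4×0.64×0.375 = 1.056 m³/s
Panel 2-3: Δb = 6.7 m, d̄ = (1.28+0.69)/2 = 0.985, v̄ = (0.75+0.47)/2 = 0.61 → q = 6.7×0.985×0.61 = 4.026 m³/s
Panel 3-4: Δb = 1.3 m, d̄ = (0.69+0.00)/2 = 0.345, v̄ = (0.47+0.00)/2 = 0.235 → q = 1.3×0.345×0.235 = 0.1054 m³/s
Q = Σ q = 5.187 m³/s

5.19 m³/s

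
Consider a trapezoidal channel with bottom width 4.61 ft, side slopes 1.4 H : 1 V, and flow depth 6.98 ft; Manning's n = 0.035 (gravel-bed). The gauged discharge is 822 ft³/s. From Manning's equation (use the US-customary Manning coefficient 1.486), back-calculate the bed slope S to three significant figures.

A = (b + z·y)·y = (4.61 + 1.4×6.98)×6.98 = 100.4 ft²
P = b + 2y√(1+z²) = 4.61 + 2×6.98×√(1+1.4²) = 28.63 ft
R = A/P = 100.4/28.63 = 3.507 ft
S = (Q·n / (1.486·A·R^(2/3)))² = (822×0.035 / (1.486×100.4×2.308))² = 0.006982

0.00698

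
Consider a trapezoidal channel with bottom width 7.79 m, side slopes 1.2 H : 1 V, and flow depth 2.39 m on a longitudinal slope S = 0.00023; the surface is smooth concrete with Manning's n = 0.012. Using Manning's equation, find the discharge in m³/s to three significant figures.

45.3 m³/s

A = (b + z·y)·y = (7.79 + 1.2×2.39)×2.39 = 25.47 m²
P = b + 2y√(1+z²) = 7.79 + 2×2.39×√(1+1.2²) = 15.26 m
R = A/P = 25.47/15.26 = 1.670 m
Q = (1/n)·A·R^(2/3)·S^(1/2) = (1/0.012) × 25.47 × 1.670^(2/3) × 0.00023^(1/2) = 45.31 m³/s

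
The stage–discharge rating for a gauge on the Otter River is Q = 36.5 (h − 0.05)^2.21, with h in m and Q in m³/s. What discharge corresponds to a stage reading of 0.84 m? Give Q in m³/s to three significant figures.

Q = 36.5 × (0.84 − 0.05)^2.21 = 36.5 × 0.79^2.21 = 21.68 m³/s

21.7 m³/s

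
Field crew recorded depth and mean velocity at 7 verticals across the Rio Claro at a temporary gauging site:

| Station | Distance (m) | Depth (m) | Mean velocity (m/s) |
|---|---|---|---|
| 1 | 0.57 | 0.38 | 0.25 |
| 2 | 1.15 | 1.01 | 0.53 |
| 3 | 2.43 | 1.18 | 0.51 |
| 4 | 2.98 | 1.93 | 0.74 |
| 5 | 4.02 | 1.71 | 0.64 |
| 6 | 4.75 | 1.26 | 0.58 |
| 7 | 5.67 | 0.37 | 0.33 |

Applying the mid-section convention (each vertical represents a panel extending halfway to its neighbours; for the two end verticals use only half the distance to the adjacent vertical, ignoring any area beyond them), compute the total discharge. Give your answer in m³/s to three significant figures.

3.84 m³/s

w_1 = (1.15 − 0.57)/2 = 0.29 m; q_1 = 0.25 × 0.38 × 0.29 = 0.02755 m³/s
w_2 = (2.43 − 0.57)/2 = 0.93 m; q_2 = 0.53 × 1.01 × 0.93 = 0.4978 m³/s
w_3 = (2.98 − 1.15)/2 = 0.915 m; q_3 = 0.51 × 1.18 × 0.915 = 0.5506 m³/s
w_4 = (4.02 − 2.43)/2 = 0.795 m; q_4 = 0.74 × 1.93 × 0.795 = 1.135 m³/s
w_5 = (4.75 − 2.98)/2 = 0.885 m; q_5 = 0.64 × 1.71 × 0.885 = 0.9685 m³/s
w_6 = (5.67 − 4.02)/2 = 0.825 m; q_6 = 0.58 × 1.26 × 0.825 = 0.6029 m³/s
w_7 = (5.67 − 4.75)/2 = 0.46 m; q_7 = 0.33 × 0.37 × 0.46 = 0.05617 m³/s
Q = Σ qᵢ = 3.839 m³/s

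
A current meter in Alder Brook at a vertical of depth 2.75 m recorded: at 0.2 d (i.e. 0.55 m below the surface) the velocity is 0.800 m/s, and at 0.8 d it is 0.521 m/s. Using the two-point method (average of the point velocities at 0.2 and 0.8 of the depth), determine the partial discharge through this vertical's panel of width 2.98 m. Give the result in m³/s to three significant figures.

v̄ = (0.800 + 0.521) / 2 = 0.6605 m/s
q = v̄ × d × w = 0.6605 × 2.75 × 2.98 = 5.413 m³/s

5.41 m³/s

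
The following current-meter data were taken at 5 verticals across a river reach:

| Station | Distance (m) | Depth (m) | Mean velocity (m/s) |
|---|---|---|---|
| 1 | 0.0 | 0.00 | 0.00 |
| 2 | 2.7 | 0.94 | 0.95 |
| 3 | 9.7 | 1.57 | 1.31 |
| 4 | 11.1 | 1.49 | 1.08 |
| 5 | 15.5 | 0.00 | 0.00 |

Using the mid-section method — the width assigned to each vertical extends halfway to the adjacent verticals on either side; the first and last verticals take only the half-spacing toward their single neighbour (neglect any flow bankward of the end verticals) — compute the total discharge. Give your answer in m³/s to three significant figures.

w_2 = (9.7 − 0.0)/2 = 4.85 m; q_2 = 0.95 × 0.94 × 4.85 = 4.331 m³/s
w_3 = (11.1 − 2.7)/2 = 4.2 m; q_3 = 1.31 × 1.57 × 4.2 = 8.638 m³/s
w_4 = (15.5 − 9.7)/2 = 2.9 m; q_4 = 1.08 × 1.49 × 2.9 = 4.667 m³/s
Stations 1, 5 contribute zero (depth or velocity is 0).
Q = Σ qᵢ = 17.64 m³/s

17.6 m³/s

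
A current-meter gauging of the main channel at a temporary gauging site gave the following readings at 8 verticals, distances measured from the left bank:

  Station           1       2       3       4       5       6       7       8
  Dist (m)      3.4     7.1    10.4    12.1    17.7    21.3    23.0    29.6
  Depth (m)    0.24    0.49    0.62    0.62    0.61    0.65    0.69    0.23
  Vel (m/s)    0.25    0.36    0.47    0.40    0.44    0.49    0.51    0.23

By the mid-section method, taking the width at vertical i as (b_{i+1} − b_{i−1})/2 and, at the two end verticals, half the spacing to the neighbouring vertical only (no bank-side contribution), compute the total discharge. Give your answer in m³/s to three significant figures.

w_1 = (7.1 − 3.4)/2 = 1.85 m; q_1 = 0.25 × 0.24 × 1.85 = 0.1110 m³/s
w_2 = (10.4 − 3.4)/2 = 3.5 m; q_2 = 0.36 × 0.49 × 3.5 = 0.6174 m³/s
w_3 = (12.1 − 7.1)/2 = 2.5 m; q_3 = 0.47 × 0.62 × 2.5 = 0.7285 m³/s
w_4 = (17.7 − 10.4)/2 = 3.65 m; q_4 = 0.40 × 0.62 × 3.65 = 0.9052 m³/s
w_5 = (21.3 − 12.1)/2 = 4.6 m; q_5 = 0.44 × 0.61 × 4.6 = 1.235 m³/s
w_6 = (23.0 − 17.7)/2 = 2.65 m; q_6 = 0.49 × 0.65 × 2.65 = 0.8440 m³/s
w_7 = (29.6 − 21.3)/2 = 4.15 m; q_7 = 0.51 × 0.69 × 4.15 = 1.460 m³/s
w_8 = (29.6 − 23.0)/2 = 3.3 m; q_8 = 0.23 × 0.23 × 3.3 = 0.1746 m³/s
Q = Σ qᵢ = 6.076 m³/s

6.08 m³/s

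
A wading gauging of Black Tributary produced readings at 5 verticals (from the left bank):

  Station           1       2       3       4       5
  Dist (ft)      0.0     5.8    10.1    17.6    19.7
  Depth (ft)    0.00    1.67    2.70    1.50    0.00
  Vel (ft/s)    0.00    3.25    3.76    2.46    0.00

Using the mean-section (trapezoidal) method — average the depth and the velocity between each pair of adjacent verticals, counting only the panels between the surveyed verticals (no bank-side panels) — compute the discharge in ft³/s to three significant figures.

91.7 ft³/s

Panel 1-2: Δb = 5.8 ft, d̄ = (0.00+1.67)/2 = 0.835, v̄ = (0.00+3.25)/2 = 1.625 → q = 5.8×0.835×1.625 = 7.870 ft³/s
Panel 2-3: Δb = 4.3 ft, d̄ = (1.67+2.70)/2 = 2.185, v̄ = (3.25+3.76)/2 = 3.505 → q = 4.3×2.185×3.505 = 32.93 ft³/s
Panel 3-4: Δb = 7.5 ft, d̄ = (2.70+1.50)/2 = 2.1, v̄ = (3.76+2.46)/2 = 3.11 → q = 7.5×2.1×3.11 = 48.98 ft³/s
Panel 4-5: Δb = 2.1 ft, d̄ = (1.50+0.00)/2 = 0.75, v̄ = (2.46+0.00)/2 = 1.23 → q = 2.1×0.75×1.23 = 1.937 ft³/s
Q = Σ q = 91.72 ft³/s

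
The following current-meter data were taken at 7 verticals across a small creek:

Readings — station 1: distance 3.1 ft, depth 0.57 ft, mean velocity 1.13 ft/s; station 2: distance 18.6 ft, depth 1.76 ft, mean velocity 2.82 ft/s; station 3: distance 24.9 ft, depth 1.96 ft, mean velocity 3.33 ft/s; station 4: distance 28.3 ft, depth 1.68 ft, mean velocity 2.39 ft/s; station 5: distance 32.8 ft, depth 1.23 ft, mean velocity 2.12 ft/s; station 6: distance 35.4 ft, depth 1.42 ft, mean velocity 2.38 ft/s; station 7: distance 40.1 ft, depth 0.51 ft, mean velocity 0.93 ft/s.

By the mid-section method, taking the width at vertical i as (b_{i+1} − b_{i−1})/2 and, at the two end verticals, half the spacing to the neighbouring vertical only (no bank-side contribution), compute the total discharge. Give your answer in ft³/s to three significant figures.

w_1 = (18.6 − 3.1)/2 = 7.75 ft; q_1 = 1.13 × 0.57 × 7.75 = 4.992 ft³/s
w_2 = (24.9 − 3.1)/2 = 10.9 ft; q_2 = 2.82 × 1.76 × 10.9 = 54.10 ft³/s
w_3 = (28.3 − 18.6)/2 = 4.85 ft; q_3 = 3.33 × 1.96 × 4.85 = 31.65 ft³/s
w_4 = (32.8 − 24.9)/2 = 3.95 ft; q_4 = 2.39 × 1.68 × 3.95 = 15.86 ft³/s
w_5 = (35.4 − 28.3)/2 = 3.55 ft; q_5 = 2.12 × 1.23 × 3.55 = 9.257 ft³/s
w_6 = (40.1 − 32.8)/2 = 3.65 ft; q_6 = 2.38 × 1.42 × 3.65 = 12.34 ft³/s
w_7 = (40.1 − 35.4)/2 = 2.35 ft; q_7 = 0.93 × 0.51 × 2.35 = 1.115 ft³/s
Q = Σ qᵢ = 129.3 ft³/s

129 ft³/s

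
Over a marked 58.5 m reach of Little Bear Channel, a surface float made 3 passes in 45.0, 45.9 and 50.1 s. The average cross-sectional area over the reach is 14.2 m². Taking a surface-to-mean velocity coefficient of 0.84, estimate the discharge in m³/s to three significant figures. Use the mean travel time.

14.8 m³/s

t̄ = (45.0 + 45.9 + 50.1) / 3 = 47 s
v_surface = L / t̄ = 58.5 / 47 = 1.245 m/s
v_mean = 0.84 × 1.245 = 1.046 m/s
Q = A × v_mean = 14.2 × 1.046 = 14.85 m³/s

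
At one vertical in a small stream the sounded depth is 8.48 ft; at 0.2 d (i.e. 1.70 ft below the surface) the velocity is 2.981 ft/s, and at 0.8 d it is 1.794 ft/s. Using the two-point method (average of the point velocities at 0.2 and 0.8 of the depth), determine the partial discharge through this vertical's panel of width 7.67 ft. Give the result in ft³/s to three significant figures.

v̄ = (2.981 + 1.794) / 2 = 2.388 ft/s
q = v̄ × d × w = 2.388 × 8.48 × 7.67 = 155.3 ft³/s

155 ft³/s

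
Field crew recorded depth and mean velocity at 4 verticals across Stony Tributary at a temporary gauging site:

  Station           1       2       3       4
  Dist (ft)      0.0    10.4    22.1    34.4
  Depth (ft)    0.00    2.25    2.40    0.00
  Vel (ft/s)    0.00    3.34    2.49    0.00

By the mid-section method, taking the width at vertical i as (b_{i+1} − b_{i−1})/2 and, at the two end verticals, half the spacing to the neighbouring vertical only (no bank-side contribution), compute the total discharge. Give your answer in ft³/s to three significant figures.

155 ft³/s

w_2 = (22.1 − 0.0)/2 = 11.05 ft; q_2 = 3.34 × 2.25 × 11.05 = 83.04 ft³/s
w_3 = (34.4 − 10.4)/2 = 12 ft; q_3 = 2.49 × 2.40 × 12 = 71.71 ft³/s
Stations 1, 4 contribute zero (depth or velocity is 0).
Q = Σ qᵢ = 154.8 ft³/s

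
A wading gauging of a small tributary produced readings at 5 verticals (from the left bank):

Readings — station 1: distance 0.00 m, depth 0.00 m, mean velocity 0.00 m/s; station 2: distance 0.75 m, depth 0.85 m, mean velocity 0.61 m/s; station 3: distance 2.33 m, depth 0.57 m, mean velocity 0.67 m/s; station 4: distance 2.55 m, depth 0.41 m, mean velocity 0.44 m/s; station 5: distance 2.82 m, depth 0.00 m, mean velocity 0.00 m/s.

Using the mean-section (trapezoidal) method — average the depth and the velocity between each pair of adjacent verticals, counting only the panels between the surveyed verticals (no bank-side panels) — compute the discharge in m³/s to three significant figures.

0.887 m³/s

Panel 1-2: Δb = 0.75 m, d̄ = (0.00+0.85)/2 = 0.425, v̄ = (0.00+0.61)/2 = 0.305 → q = 0.75×0.425×0.305 = 0.09722 m³/s
Panel 2-3: Δb = 1.58 m, d̄ = (0.85+0.57)/2 = 0.71, v̄ = (0.61+0.67)/2 = 0.64 → q = 1.58×0.71×0.64 = 0.7180 m³/s
Panel 3-4: Δb = 0.22 m, d̄ = (0.57+0.41)/2 = 0.49, v̄ = (0.67+0.44)/2 = 0.555 → q = 0.22×0.49×0.555 = 0.05983 m³/s
Panel 4-5: Δb = 0.27 m, d̄ = (0.41+0.00)/2 = 0.205, v̄ = (0.44+0.00)/2 = 0.22 → q = 0.27×0.205×0.22 = 0.01218 m³/s
Q = Σ q = 0.8872 m³/s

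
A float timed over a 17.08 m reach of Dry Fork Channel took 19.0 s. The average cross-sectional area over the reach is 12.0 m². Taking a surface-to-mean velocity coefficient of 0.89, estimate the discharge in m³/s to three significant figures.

9.60 m³/s

v_surface = L / t̄ = 17.08 / 19 = 0.8989 m/s
v_mean = 0.89 × 0.8989 = 0.8001 m/s
Q = A × v_mean = 12.0 × 0.8001 = 9.601 m³/s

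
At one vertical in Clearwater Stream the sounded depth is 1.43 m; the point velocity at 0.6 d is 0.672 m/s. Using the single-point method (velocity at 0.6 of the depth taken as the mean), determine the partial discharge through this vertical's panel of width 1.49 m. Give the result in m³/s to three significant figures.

v̄ = v₀.₆ = 0.672 m/s
q = v̄ × d × w = 0.6720 × 1.43 × 1.49 = 1.432 m³/s

1.43 m³/s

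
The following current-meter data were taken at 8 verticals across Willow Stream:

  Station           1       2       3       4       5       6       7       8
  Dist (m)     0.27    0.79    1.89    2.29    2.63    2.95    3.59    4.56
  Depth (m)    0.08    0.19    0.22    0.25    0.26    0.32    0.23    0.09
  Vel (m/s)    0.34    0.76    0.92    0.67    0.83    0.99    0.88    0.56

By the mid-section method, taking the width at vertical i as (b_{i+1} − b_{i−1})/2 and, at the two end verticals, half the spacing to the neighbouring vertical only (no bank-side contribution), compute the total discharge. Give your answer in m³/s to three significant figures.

0.748 m³/s

w_1 = (0.79 − 0.27)/2 = 0.26 m; q_1 = 0.34 × 0.08 × 0.26 = 0.007072 m³/s
w_2 = (1.89 − 0.27)/2 = 0.81 m; q_2 = 0.76 × 0.19 × 0.81 = 0.1170 m³/s
w_3 = (2.29 − 0.79)/2 = 0.75 m; q_3 = 0.92 × 0.22 × 0.75 = 0.1518 m³/s
w_4 = (2.63 − 1.89)/2 = 0.37 m; q_4 = 0.67 × 0.25 × 0.37 = 0.06198 m³/s
w_5 = (2.95 − 2.29)/2 = 0.33 m; q_5 = 0.83 × 0.26 × 0.33 = 0.07121 m³/s
w_6 = (3.59 − 2.63)/2 = 0.48 m; q_6 = 0.99 × 0.32 × 0.48 = 0.1521 m³/s
w_7 = (4.56 − 2.95)/2 = 0.805 m; q_7 = 0.88 × 0.23 × 0.805 = 0.1629 m³/s
w_8 = (4.56 − 3.59)/2 = 0.485 m; q_8 = 0.56 × 0.09 × 0.485 = 0.02444 m³/s
Q = Σ qᵢ = 0.7485 m³/s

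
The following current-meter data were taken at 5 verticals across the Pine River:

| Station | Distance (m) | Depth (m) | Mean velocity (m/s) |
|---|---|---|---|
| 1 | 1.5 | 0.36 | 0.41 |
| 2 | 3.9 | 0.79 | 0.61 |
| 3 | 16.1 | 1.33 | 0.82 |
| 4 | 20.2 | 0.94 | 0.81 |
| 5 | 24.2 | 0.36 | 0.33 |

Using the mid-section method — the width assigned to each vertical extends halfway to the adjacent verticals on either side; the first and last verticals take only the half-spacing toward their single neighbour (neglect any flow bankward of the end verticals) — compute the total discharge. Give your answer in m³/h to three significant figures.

57300 m³/h

w_1 = (3.9 − 1.5)/2 = 1.2 m; q_1 = 0.41 × 0.36 × 1.2 = 0.1771 m³/s
w_2 = (16.1 − 1.5)/2 = 7.3 m; q_2 = 0.61 × 0.79 × 7.3 = 3.518 m³/s
w_3 = (20.2 − 3.9)/2 = 8.15 m; q_3 = 0.82 × 1.33 × 8.15 = 8.888 m³/s
w_4 = (24.2 − 16.1)/2 = 4.05 m; q_4 = 0.81 × 0.94 × 4.05 = 3.084 m³/s
w_5 = (24.2 − 20.2)/2 = 2 m; q_5 = 0.33 × 0.36 × 2 = 0.2376 m³/s
Q = Σ qᵢ = 15.90 m³/s
= 15.90 × 3600 = 57260 m³/h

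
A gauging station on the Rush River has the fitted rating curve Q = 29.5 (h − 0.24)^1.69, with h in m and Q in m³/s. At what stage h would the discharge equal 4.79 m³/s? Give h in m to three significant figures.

h − h₀ = (Q/C)^(1/b) = (4.79/29.5)^(1/1.69) = 0.3411 m
h = 0.24 + 0.3411 = 0.5811 m

0.581 m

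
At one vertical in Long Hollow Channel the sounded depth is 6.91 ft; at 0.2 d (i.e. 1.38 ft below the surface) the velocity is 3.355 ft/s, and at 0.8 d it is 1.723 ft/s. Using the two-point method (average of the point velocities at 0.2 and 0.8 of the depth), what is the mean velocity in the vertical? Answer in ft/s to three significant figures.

2.54 ft/s

v̄ = (3.355 + 1.723) / 2 = 2.539 ft/s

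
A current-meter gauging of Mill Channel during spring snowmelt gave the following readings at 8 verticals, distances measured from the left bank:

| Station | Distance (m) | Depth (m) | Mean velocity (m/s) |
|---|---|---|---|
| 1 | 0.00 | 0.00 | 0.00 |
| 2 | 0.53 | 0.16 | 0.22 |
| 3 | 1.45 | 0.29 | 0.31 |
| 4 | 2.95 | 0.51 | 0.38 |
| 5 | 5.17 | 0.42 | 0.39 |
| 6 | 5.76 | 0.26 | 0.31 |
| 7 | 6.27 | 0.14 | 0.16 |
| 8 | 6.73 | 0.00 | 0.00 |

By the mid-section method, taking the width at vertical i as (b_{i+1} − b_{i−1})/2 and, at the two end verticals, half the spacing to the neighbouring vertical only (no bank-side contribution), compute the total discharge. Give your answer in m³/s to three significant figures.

0.780 m³/s

w_2 = (1.45 − 0.00)/2 = 0.725 m; q_2 = 0.22 × 0.16 × 0.725 = 0.02552 m³/s
w_3 = (2.95 − 0.53)/2 = 1.21 m; q_3 = 0.31 × 0.29 × 1.21 = 0.1088 m³/s
w_4 = (5.17 − 1.45)/2 = 1.86 m; q_4 = 0.38 × 0.51 × 1.86 = 0.3605 m³/s
w_5 = (5.76 − 2.95)/2 = 1.405 m; q_5 = 0.39 × 0.42 × 1.405 = 0.2301 m³/s
w_6 = (6.27 − 5.17)/2 = 0.55 m; q_6 = 0.31 × 0.26 × 0.55 = 0.04433 m³/s
w_7 = (6.73 − 5.76)/2 = 0.485 m; q_7 = 0.16 × 0.14 × 0.485 = 0.01086 m³/s
Stations 1, 8 contribute zero (depth or velocity is 0).
Q = Σ qᵢ = 0.7801 m³/s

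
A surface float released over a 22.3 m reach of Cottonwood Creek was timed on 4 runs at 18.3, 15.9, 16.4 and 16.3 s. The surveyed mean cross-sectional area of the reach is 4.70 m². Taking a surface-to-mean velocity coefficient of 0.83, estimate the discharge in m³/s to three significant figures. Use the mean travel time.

5.20 m³/s

t̄ = (18.3 + 15.9 + 16.4 + 16.3) / 4 = 16.725 s
v_surface = L / t̄ = 22.3 / 16.725 = 1.333 m/s
v_mean = 0.83 × 1.333 = 1.107 m/s
Q = A × v_mean = 4.70 × 1.107 = 5.201 m³/s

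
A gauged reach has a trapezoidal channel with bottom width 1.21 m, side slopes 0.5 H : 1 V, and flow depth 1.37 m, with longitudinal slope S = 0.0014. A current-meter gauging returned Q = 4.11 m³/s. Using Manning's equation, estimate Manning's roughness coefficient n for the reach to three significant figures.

0.0170

A = (b + z·y)·y = (1.21 + 0.5×1.37)×1.37 = 2.596 m²
P = b + 2y√(1+z²) = 1.21 + 2×1.37×√(1+0.5²) = 4.273 m
R = A/P = 2.596/4.273 = 0.6075 m
n = (1/Q)·A·R^(2/3)·S^(1/2) = (1/4.11) × 2.596 × 0.7173 × 0.03742 = 0.01695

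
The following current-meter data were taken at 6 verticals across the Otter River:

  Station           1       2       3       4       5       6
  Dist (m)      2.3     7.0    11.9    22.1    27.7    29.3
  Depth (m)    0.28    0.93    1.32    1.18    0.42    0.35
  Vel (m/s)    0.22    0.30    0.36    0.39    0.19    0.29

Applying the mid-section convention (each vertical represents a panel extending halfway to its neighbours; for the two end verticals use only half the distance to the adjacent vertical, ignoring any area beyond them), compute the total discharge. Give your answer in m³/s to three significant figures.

9.08 m³/s

w_1 = (7.0 − 2.3)/2 = 2.35 m; q_1 = 0.22 × 0.28 × 2.35 = 0.1448 m³/s
w_2 = (11.9 − 2.3)/2 = 4.8 m; q_2 = 0.30 × 0.93 × 4.8 = 1.339 m³/s
w_3 = (22.1 − 7.0)/2 = 7.55 m; q_3 = 0.36 × 1.32 × 7.55 = 3.588 m³/s
w_4 = (27.7 − 11.9)/2 = 7.9 m; q_4 = 0.39 × 1.18 × 7.9 = 3.636 m³/s
w_5 = (29.3 − 22.1)/2 = 3.6 m; q_5 = 0.19 × 0.42 × 3.6 = 0.2873 m³/s
w_6 = (29.3 − 27.7)/2 = 0.8 m; q_6 = 0.29 × 0.35 × 0.8 = 0.08120 m³/s
Q = Σ qᵢ = 9.076 m³/s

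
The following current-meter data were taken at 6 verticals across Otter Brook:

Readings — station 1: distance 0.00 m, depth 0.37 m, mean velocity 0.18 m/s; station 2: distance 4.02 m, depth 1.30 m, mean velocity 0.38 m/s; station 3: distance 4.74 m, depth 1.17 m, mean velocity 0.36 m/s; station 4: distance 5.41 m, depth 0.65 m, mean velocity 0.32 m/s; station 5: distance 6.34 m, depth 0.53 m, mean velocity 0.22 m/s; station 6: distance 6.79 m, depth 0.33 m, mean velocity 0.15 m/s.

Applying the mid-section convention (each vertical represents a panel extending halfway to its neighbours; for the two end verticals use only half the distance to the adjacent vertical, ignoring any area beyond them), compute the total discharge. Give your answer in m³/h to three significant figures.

6680 m³/h

w_1 = (4.02 − 0.00)/2 = 2.01 m; q_1 = 0.18 × 0.37 × 2.01 = 0.1339 m³/s
w_2 = (4.74 − 0.00)/2 = 2.37 m; q_2 = 0.38 × 1.30 × 2.37 = 1.171 m³/s
w_3 = (5.41 − 4.02)/2 = 0.695 m; q_3 = 0.36 × 1.17 × 0.695 = 0.2927 m³/s
w_4 = (6.34 − 4.74)/2 = 0.8 m; q_4 = 0.32 × 0.65 × 0.8 = 0.1664 m³/s
w_5 = (6.79 − 5.41)/2 = 0.69 m; q_5 = 0.22 × 0.53 × 0.69 = 0.08045 m³/s
w_6 = (6.79 − 6.34)/2 = 0.225 m; q_6 = 0.15 × 0.33 × 0.225 = 0.01114 m³/s
Q = Σ qᵢ = 1.855 m³/s
= 1.855 × 3600 = 6679 m³/h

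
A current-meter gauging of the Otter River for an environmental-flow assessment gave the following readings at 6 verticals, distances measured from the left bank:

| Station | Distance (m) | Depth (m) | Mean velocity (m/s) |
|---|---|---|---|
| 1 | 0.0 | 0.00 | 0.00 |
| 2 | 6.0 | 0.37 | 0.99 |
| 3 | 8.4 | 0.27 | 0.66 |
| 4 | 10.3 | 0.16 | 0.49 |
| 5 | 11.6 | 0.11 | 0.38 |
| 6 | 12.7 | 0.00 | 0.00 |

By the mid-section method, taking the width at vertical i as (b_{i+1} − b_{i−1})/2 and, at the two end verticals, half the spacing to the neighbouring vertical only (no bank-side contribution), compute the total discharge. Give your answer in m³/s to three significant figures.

2.10 m³/s

w_2 = (8.4 − 0.0)/2 = 4.2 m; q_2 = 0.99 × 0.37 × 4.2 = 1.538 m³/s
w_3 = (10.3 − 6.0)/2 = 2.15 m; q_3 = 0.66 × 0.27 × 2.15 = 0.3831 m³/s
w_4 = (11.6 − 8.4)/2 = 1.6 m; q_4 = 0.49 × 0.16 × 1.6 = 0.1254 m³/s
w_5 = (12.7 − 10.3)/2 = 1.2 m; q_5 = 0.38 × 0.11 × 1.2 = 0.05016 m³/s
Stations 1, 6 contribute zero (depth or velocity is 0).
Q = Σ qᵢ = 2.097 m³/s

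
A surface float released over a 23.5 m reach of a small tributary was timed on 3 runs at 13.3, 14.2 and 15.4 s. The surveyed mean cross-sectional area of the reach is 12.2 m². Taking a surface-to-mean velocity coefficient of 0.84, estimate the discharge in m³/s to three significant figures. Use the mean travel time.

t̄ = (13.3 + 14.2 + 15.4) / 3 = 14.3 s
v_surface = L / t̄ = 23.5 / 14.3 = 1.643 m/s
v_mean = 0.84 × 1.643 = 1.380 m/s
Q = A × v_mean = 12.2 × 1.380 = 16.84 m³/s

16.8 m³/s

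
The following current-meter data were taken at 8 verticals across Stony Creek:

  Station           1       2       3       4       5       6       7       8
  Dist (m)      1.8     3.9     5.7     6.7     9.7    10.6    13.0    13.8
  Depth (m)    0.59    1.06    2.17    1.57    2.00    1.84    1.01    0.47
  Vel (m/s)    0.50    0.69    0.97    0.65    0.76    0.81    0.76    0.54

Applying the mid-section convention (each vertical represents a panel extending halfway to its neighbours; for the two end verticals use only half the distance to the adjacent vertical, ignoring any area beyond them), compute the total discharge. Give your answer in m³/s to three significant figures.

13.5 m³/s

w_1 = (3.9 − 1.8)/2 = 1.05 m; q_1 = 0.50 × 0.59 × 1.05 = 0.3098 m³/s
w_2 = (5.7 − 1.8)/2 = 1.95 m; q_2 = 0.69 × 1.06 × 1.95 = 1.426 m³/s
w_3 = (6.7 − 3.9)/2 = 1.4 m; q_3 = 0.97 × 2.17 × 1.4 = 2.947 m³/s
w_4 = (9.7 − 5.7)/2 = 2 m; q_4 = 0.65 × 1.57 × 2 = 2.041 m³/s
w_5 = (10.6 − 6.7)/2 = 1.95 m; q_5 = 0.76 × 2.00 × 1.95 = 2.964 m³/s
w_6 = (13.0 − 9.7)/2 = 1.65 m; q_6 = 0.81 × 1.84 × 1.65 = 2.459 m³/s
w_7 = (13.8 − 10.6)/2 = 1.6 m; q_7 = 0.76 × 1.01 × 1.6 = 1.228 m³/s
w_8 = (13.8 − 13.0)/2 = 0.4 m; q_8 = 0.54 × 0.47 × 0.4 = 0.1015 m³/s
Q = Σ qᵢ = 13.48 m³/s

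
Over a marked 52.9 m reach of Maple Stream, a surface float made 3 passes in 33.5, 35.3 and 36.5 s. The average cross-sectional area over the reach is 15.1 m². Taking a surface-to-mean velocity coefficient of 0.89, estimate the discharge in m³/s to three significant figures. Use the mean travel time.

t̄ = (33.5 + 35.3 + 36.5) / 3 = 35.1 s
v_surface = L / t̄ = 52.9 / 35.1 = 1.507 m/s
v_mean = 0.89 × 1.507 = 1.341 m/s
Q = A × v_mean = 15.1 × 1.341 = 20.25 m³/s

20.3 m³/s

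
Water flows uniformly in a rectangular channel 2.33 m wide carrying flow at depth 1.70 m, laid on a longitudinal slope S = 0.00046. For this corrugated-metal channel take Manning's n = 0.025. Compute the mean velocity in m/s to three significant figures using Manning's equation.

0.671 m/s

A = b·y = 2.33 × 1.70 = 3.961 m²
P = b + 2y = 2.33 + 2×1.70 = 5.730 m
R = A/P = 3.961/5.730 = 0.6913 m
Q = (1/n)·A·R^(2/3)·S^(1/2) = (1/0.025) × 3.961 × 0.6913^(2/3) × 0.00046^(1/2) = 2.657 m³/s
V = Q/A = 2.657/3.961 = 0.6707 m/s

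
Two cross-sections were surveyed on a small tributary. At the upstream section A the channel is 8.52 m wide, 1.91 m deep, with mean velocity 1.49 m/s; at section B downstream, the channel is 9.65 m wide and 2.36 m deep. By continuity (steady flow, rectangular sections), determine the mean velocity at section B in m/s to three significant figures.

1.06 m/s

Q = A₁V₁ = (8.52×1.91) × 1.49 = 24.25 m³/s
A₂ = 9.65 × 2.36 = 22.77 m²
V₂ = Q/A₂ = 24.25/22.77 = 1.065 m/s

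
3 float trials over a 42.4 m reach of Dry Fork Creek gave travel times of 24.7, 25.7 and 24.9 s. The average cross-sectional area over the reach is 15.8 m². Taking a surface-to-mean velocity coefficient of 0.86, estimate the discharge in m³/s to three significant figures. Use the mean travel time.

23.0 m³/s

t̄ = (24.7 + 25.7 + 24.9) / 3 = 25.1 s
v_surface = L / t̄ = 42.4 / 25.1 = 1.689 m/s
v_mean = 0.86 × 1.689 = 1.453 m/s
Q = A × v_mean = 15.8 × 1.453 = 22.95 m³/s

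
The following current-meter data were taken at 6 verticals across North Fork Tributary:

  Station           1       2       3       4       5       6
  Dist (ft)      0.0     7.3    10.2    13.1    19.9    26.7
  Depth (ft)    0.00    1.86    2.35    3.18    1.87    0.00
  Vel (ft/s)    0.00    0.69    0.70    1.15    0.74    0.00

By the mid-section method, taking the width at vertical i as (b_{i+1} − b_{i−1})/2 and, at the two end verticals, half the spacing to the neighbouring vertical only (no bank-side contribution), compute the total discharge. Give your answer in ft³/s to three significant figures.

38.5 ft³/s

w_2 = (10.2 − 0.0)/2 = 5.1 ft; q_2 = 0.69 × 1.86 × 5.1 = 6.545 ft³/s
w_3 = (13.1 − 7.3)/2 = 2.9 ft; q_3 = 0.70 × 2.35 × 2.9 = 4.771 ft³/s
w_4 = (19.9 − 10.2)/2 = 4.85 ft; q_4 = 1.15 × 3.18 × 4.85 = 17.74 ft³/s
w_5 = (26.7 − 13.1)/2 = 6.8 ft; q_5 = 0.74 × 1.87 × 6.8 = 9.410 ft³/s
Stations 1, 6 contribute zero (depth or velocity is 0).
Q = Σ qᵢ = 38.46 ft³/s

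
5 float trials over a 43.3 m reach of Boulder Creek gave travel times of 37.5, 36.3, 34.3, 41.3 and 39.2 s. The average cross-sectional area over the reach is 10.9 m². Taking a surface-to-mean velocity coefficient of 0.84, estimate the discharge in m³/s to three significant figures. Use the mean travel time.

t̄ = (37.5 + 36.3 + 34.3 + 41.3 + 39.2) / 5 = 37.72 s
v_surface = L / t̄ = 43.3 / 37.72 = 1.148 m/s
v_mean = 0.84 × 1.148 = 0.9643 m/s
Q = A × v_mean = 10.9 × 0.9643 = 10.51 m³/s

10.5 m³/s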